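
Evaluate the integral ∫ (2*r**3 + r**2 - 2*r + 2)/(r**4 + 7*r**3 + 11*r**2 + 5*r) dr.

Factor the denominator: r*(r + 1)**2*(r + 5).
Partial-fraction decomposition: 213/(80*(r + 5)) - 17/(16*(r + 1)) - 3/(4*(r + 1)**2) + 2/(5*r).
Integrate each term; A/(r−a) gives A·log|r−a|; A/(r−a)² gives −A/(r−a).

2*log(r)/5 - 17*log(r + 1)/16 + 213*log(r + 5)/80 + 3/(4*r + 4) + C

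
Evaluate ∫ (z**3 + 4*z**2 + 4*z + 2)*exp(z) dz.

(z**3 + z**2 + 2*z)*exp(z) + C

Use integration by parts with u = z**3 + 4*z**2 + 4*z + 2, dv = exp(z) dz, so v = exp(z).
Apply parts 3 times (tabular method): alternate signs, differentiate u down to 0, integrate dv up.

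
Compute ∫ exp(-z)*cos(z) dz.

Let I denote the integral. Integrate by parts with u = cos(z), dv = exp(-z) dz, so v = -exp(-z): I = -exp(-z)*cos(z) − ∫ exp(-z)*sin(z) dz.
Apply parts again with u = sin(z), dv = exp(-z) dz: ∫ exp(-z)*sin(z) dz = -exp(-z)*sin(z) + I. Substituting back brings back I: I = exp(-z)*sin(z) - exp(-z)*cos(z) − I.
Solving for I: (1 + 1)·I equals the remaining terms, so I = (1/2)·(exp(-z)*sin(z) - exp(-z)*cos(z)).

exp(-z)*sin(z)/2 - exp(-z)*cos(z)/2 + C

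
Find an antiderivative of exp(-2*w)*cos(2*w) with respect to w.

Let I denote the integral. Integrate by parts with u = cos(2*w), dv = exp(-2*w) dw, so v = -exp(-2*w)/2: I = -exp(-2*w)*cos(2*w)/2 − ∫ exp(-2*w)*sin(2*w) dw.
Apply parts again with u = sin(2*w), dv = exp(-2*w) dw: ∫ exp(-2*w)*sin(2*w) dw = -exp(-2*w)*sin(2*w)/2 + I. Substituting back brings back I: I = exp(-2*w)*sin(2*w)/2 - exp(-2*w)*cos(2*w)/2 − I.
Solving for I: (1 + 1)·I equals the remaining terms, so I = (1/2)·(exp(-2*w)*sin(2*w)/2 - exp(-2*w)*cos(2*w)/2).

exp(-2*w)*sin(2*w)/4 - exp(-2*w)*cos(2*w)/4 + C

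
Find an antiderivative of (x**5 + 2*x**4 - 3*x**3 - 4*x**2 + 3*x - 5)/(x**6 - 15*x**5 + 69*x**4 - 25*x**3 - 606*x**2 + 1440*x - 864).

Factor the denominator: (x - 6)*(x - 4)**2*(x - 3)*(x - 1)*(x + 3).
Partial-fraction decomposition: 25/(5292*(x + 3)) - 1/(60*(x - 1)) - 73/(9*(x - 3)) - 5077/(588*(x - 4)) - 429/(14*(x - 4)**2) + 9589/(540*(x - 6)).
Integrate each term; A/(x−a) gives A·log|x−a|; A/(x−a)² gives −A/(x−a).

9589*log(x - 6)/540 - 5077*log(x - 4)/588 - 73*log(x - 3)/9 - log(x - 1)/60 + 25*log(x + 3)/5292 + 429/(14*x - 56) + C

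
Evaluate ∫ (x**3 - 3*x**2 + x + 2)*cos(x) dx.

x**3*sin(x) - 3*x**2*sin(x) + 3*x**2*cos(x) - 5*x*sin(x) - 6*x*cos(x) + 8*sin(x) - 5*cos(x) + C

Use integration by parts with u = x**3 - 3*x**2 + x + 2, dv = cos(x) dx, so v = sin(x).
Apply parts 3 times (tabular method): alternate signs, differentiate u down to 0, integrate dv up.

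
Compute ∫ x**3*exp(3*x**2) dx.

(3*x**2 - 1)*exp(3*x**2)/18 + C

Let u = x², du = 2x dx; rewrite as (1/2)∫ u^1·exp(3u) du.
Now integrate by parts 1 time.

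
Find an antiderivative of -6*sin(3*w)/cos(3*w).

Let u = cos(3*w), so du = (-3*sin(3*w)) dw.
Rewriting, the integral becomes 2·∫ 1/u du = 2·log(u).
Substituting back, u = cos(3*w).

2*log(cos(3*w)) + C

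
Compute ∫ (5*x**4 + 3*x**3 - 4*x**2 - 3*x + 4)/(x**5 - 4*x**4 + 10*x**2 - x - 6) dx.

445*log(x - 3)/32 - 86*log(x - 2)/9 + 5*log(x - 1)/8 + 7*log(x + 1)/288 + 5/(24*x + 24) + C

Factor the denominator: (x - 3)*(x - 2)*(x - 1)*(x + 1)**2.
Partial-fraction decomposition: 7/(288*(x + 1)) - 5/(24*(x + 1)**2) + 5/(8*(x - 1)) - 86/(9*(x - 2)) + 445/(32*(x - 3)).
Integrate each term; A/(x−a) gives A·log|x−a|; A/(x−a)² gives −A/(x−a).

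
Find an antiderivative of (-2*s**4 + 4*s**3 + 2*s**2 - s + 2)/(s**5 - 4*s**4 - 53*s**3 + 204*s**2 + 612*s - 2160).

-83*log(s - 6)/18 + 703*log(s - 5)/198 - 37*log(s - 3)/378 + 73*log(s + 4)/126 - 422*log(s + 6)/297 + C

Factor the denominator: (s - 6)*(s - 5)*(s - 3)*(s + 4)*(s + 6).
Partial-fraction decomposition: -422/(297*(s + 6)) + 73/(126*(s + 4)) - 37/(378*(s - 3)) + 703/(198*(s - 5)) - 83/(18*(s - 6)).
Integrate each term: A/(s−a) contributes A·log|s−a|.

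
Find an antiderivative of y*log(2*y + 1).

Use integration by parts with u = log(2*y + 1), dv = y dy.
Then du = 2/(2*y + 1) dy and v = y**2/2.

y**2*log(2*y + 1)/2 - y**2/4 + y/4 - log(2*y + 1)/8 + C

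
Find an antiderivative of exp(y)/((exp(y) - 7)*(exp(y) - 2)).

Let u = e^y, du = e^y dy.
The integral becomes ∫ du/((u-2)(u-7)); decompose into partial fractions.

log(exp(y) - 7)/5 - log(exp(y) - 2)/5 + C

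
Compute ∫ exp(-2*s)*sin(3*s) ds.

Let I denote the integral. Integrate by parts with u = sin(3*s), dv = exp(-2*s) ds, so v = -exp(-2*s)/2: I = -exp(-2*s)*sin(3*s)/2 + (3/2)·∫ exp(-2*s)*cos(3*s) ds.
Apply parts again with u = cos(3*s), dv = exp(-2*s) ds: ∫ exp(-2*s)*cos(3*s) ds = -exp(-2*s)*cos(3*s)/2 − (3/2)·I. Substituting back brings back I: I = -exp(-2*s)*sin(3*s)/2 - 3*exp(-2*s)*cos(3*s)/4 − (9/4)·I.
Solving for I: (1 + 9/4)·I equals the remaining terms, so I = (4/13)·(-exp(-2*s)*sin(3*s)/2 - 3*exp(-2*s)*cos(3*s)/4).

-2*exp(-2*s)*sin(3*s)/13 - 3*exp(-2*s)*cos(3*s)/13 + C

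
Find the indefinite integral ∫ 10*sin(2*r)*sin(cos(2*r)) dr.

Let u = cos(2*r), so du = (-2*sin(2*r)) dr.
Rewriting, the integral becomes -5·∫ sin(u) du = -5·-cos(u).
Substituting back, u = cos(2*r).

5*cos(cos(2*r)) + C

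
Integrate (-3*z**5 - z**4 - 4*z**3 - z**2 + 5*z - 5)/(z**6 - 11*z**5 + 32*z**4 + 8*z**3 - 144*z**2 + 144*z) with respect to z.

Factor the denominator: z*(z - 6)*(z - 3)*(z - 2)**2*(z + 2).
Partial-fraction decomposition: -93/(1280*(z + 2)) - 781/(64*(z - 2)) - 143/(32*(z - 2)**2) + 917/(45*(z - 3)) - 25499/(2304*(z - 6)) - 5/(144*z).
Integrate each term; A/(z−a) gives A·log|z−a|; A/(z−a)² gives −A/(z−a).

-5*log(z)/144 - 25499*log(z - 6)/2304 + 917*log(z - 3)/45 - 781*log(z - 2)/64 - 93*log(z + 2)/1280 + 143/(32*z - 64) + C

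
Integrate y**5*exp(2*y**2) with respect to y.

(2*y**4 - 2*y**2 + 1)*exp(2*y**2)/8 + C

Let u = y², du = 2y dy; rewrite as (1/2)∫ u^2·exp(2u) du.
Now integrate by parts 2 times.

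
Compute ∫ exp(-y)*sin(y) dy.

Let I denote the integral. Integrate by parts with u = sin(y), dv = exp(-y) dy, so v = -exp(-y): I = -exp(-y)*sin(y) + ∫ exp(-y)*cos(y) dy.
Apply parts again with u = cos(y), dv = exp(-y) dy: ∫ exp(-y)*cos(y) dy = -exp(-y)*cos(y) − I. Substituting back brings back I: I = -exp(-y)*sin(y) - exp(-y)*cos(y) − I.
Solving for I: (1 + 1)·I equals the remaining terms, so I = (1/2)·(-exp(-y)*sin(y) - exp(-y)*cos(y)).

-exp(-y)*sin(y)/2 - exp(-y)*cos(y)/2 + C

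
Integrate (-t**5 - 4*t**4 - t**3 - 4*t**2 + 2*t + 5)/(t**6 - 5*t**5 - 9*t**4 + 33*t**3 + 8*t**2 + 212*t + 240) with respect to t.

Factor the denominator: (t - 5)*(t - 4)*(t + 1)*(t + 3)*(t**2 + 4).
Partial-fraction decomposition: (143*t - 648)/(2900*(t**2 + 4)) + 1/(16*(t + 3)) - 1/(100*(t + 1)) + 309/(100*(t - 4)) - 1945/(464*(t - 5)).
Integrate each term; A/(t−a) gives A·log|t−a|; the (Bt+D)/(t²+p²) term gives a log and an atan.

-1945*log(t - 5)/464 + 309*log(t - 4)/100 - log(t + 1)/100 + log(t + 3)/16 + 143*log(t**2 + 4)/5800 - 81*atan(t/2)/725 + C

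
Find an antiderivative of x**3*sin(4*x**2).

-x**2*cos(4*x**2)/8 + sin(4*x**2)/32 + C

Let u = x², du = 2x dx; rewrite as (1/2)∫ u^1·sin(4u) du.
Now integrate by parts 1 time.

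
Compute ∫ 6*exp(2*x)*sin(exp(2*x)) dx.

Let u = exp(2*x), so du = (2*exp(2*x)) dx.
Rewriting, the integral becomes 3·∫ sin(u) du = 3·-cos(u).
Substituting back, u = exp(2*x).

-3*cos(exp(2*x)) + C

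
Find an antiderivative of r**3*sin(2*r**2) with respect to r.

Let u = r², du = 2r dr; rewrite as (1/2)∫ u^1·sin(2u) du.
Now integrate by parts 1 time.

-r**2*cos(2*r**2)/4 + sin(2*r**2)/8 + C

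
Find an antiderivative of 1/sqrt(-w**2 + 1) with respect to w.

Substitute w = sin(θ), so dw = cos(θ) dθ and the radical becomes sqrt(-w**2 + 1) = cos(θ) by the Pythagorean identity.
Integrate the resulting trig expression in θ, then back-substitute θ = asin(w), sin(θ) = w, cos(θ) = sqrt(-w**2 + 1) (absorbing any constant into C).

asin(w) + C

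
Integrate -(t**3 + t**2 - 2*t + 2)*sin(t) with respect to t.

t**3*cos(t) - 3*t**2*sin(t) + t**2*cos(t) - 2*t*sin(t) - 8*t*cos(t) + 8*sin(t) + C

Use integration by parts with u = t**3 + t**2 - 2*t + 2, dv = -sin(t) dt, so v = cos(t).
Apply parts 3 times (tabular method): alternate signs, differentiate u down to 0, integrate dv up.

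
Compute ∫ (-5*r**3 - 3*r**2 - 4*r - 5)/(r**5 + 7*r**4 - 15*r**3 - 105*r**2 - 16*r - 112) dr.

Factor the denominator: (r - 4)*(r + 4)*(r + 7)*(r**2 + 1).
Partial-fraction decomposition: -(9*r - 13)/(850*(r**2 + 1)) + 1591/(1650*(r + 7)) - 283/(408*(r + 4)) - 389/(1496*(r - 4)).
Integrate each term; A/(r−a) gives A·log|r−a|; the (Br+D)/(r²+p²) term gives a log and an atan.

-389*log(r - 4)/1496 - 283*log(r + 4)/408 + 1591*log(r + 7)/1650 - 9*log(r**2 + 1)/1700 + 13*atan(r)/850 + C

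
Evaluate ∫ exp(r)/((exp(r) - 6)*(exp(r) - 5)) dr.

Let u = e^r, du = e^r dr.
The integral becomes ∫ du/((u-5)(u-6)); decompose into partial fractions.

log(exp(r) - 6) - log(exp(r) - 5) + C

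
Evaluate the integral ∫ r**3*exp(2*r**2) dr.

(2*r**2 - 1)*exp(2*r**2)/8 + C

Let u = r², du = 2r dr; rewrite as (1/2)∫ u^1·exp(2u) du.
Now integrate by parts 1 time.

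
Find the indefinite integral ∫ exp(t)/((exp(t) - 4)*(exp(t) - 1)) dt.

log(exp(t) - 4)/3 - log(exp(t) - 1)/3 + C

Let u = e^t, du = e^t dt.
The integral becomes ∫ du/((u-4)(u-1)); decompose into partial fractions.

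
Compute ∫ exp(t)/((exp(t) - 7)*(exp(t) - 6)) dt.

Let u = e^t, du = e^t dt.
The integral becomes ∫ du/((u-6)(u-7)); decompose into partial fractions.

log(exp(t) - 7) - log(exp(t) - 6) + C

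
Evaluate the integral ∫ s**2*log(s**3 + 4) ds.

s**3*log(s**3 + 4)/3 - s**3/3 + 4*log(s**3 + 4)/3 + C

Let u = s**3 + 4, so du = (3*s**2) ds.
The integral becomes (1/3)·∫ log(u) du; integrate by parts with u′=log(u), dv′=du.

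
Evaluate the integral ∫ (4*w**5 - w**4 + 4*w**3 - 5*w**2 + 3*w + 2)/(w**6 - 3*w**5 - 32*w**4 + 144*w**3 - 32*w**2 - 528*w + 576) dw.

403*log(w - 4)/24 - 193*log(w - 3)/9 + 935*log(w - 2)/128 - 5*log(w + 2)/48 + 1673*log(w + 6)/1152 - 33/(16*w - 32) + C

Factor the denominator: (w - 4)*(w - 3)*(w - 2)**2*(w + 2)*(w + 6).
Partial-fraction decomposition: 1673/(1152*(w + 6)) - 5/(48*(w + 2)) + 935/(128*(w - 2)) + 33/(16*(w - 2)**2) - 193/(9*(w - 3)) + 403/(24*(w - 4)).
Integrate each term; A/(w−a) gives A·log|w−a|; A/(w−a)² gives −A/(w−a).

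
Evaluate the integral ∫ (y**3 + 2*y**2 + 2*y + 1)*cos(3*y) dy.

Use integration by parts with u = y**3 + 2*y**2 + 2*y + 1, dv = cos(3*y) dy, so v = sin(3*y)/3.
Apply parts 3 times (tabular method): alternate signs, differentiate u down to 0, integrate dv up.

y**3*sin(3*y)/3 + 2*y**2*sin(3*y)/3 + y**2*cos(3*y)/3 + 4*y*sin(3*y)/9 + 4*y*cos(3*y)/9 + 5*sin(3*y)/27 + 4*cos(3*y)/27 + C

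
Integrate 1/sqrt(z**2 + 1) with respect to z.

log(z + sqrt(z**2 + 1)) + C

Substitute z = tan(θ), so dz = sec(θ)^2 dθ and the radical becomes sqrt(z**2 + 1) = sec(θ) by the Pythagorean identity.
Integrate the resulting trig expression in θ, then back-substitute tan(θ) = z, sec(θ) = sqrt(z**2 + 1) (absorbing any constant into C).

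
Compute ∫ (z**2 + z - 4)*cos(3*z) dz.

Use integration by parts with u = z**2 + z - 4, dv = cos(3*z) dz, so v = sin(3*z)/3.
Apply parts 2 times (tabular method): alternate signs, differentiate u down to 0, integrate dv up.

z**2*sin(3*z)/3 + z*sin(3*z)/3 + 2*z*cos(3*z)/9 - 38*sin(3*z)/27 + cos(3*z)/9 + C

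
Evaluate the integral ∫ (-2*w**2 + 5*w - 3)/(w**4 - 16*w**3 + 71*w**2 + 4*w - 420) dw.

Factor the denominator: (w - 7)*(w - 6)*(w - 5)*(w + 2).
Partial-fraction decomposition: 1/(24*(w + 2)) - 2/(w - 5) + 45/(8*(w - 6)) - 11/(3*(w - 7)).
Integrate each term: A/(w−a) contributes A·log|w−a|.

-11*log(w - 7)/3 + 45*log(w - 6)/8 - 2*log(w - 5) + log(w + 2)/24 + C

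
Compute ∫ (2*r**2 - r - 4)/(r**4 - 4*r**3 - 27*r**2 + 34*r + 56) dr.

Factor the denominator: (r - 7)*(r - 2)*(r + 1)*(r + 4).
Partial-fraction decomposition: -16/(99*(r + 4)) - 1/(72*(r + 1)) - 1/(45*(r - 2)) + 87/(440*(r - 7)).
Integrate each term: A/(r−a) contributes A·log|r−a|.

87*log(r - 7)/440 - log(r - 2)/45 - log(r + 1)/72 - 16*log(r + 4)/99 + C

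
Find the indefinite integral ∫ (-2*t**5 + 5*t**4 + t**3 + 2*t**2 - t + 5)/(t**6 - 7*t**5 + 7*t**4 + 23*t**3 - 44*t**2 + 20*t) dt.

Factor the denominator: t*(t - 5)*(t - 2)*(t - 1)**2*(t + 2).
Partial-fraction decomposition: -151/(504*(t + 2)) + 91/(72*(t - 1)) + 5/(6*(t - 1)**2) - 35/(24*(t - 2)) - 295/(168*(t - 5)) + 1/(4*t).
Integrate each term; A/(t−a) gives A·log|t−a|; A/(t−a)² gives −A/(t−a).

log(t)/4 - 295*log(t - 5)/168 - 35*log(t - 2)/24 + 91*log(t - 1)/72 - 151*log(t + 2)/504 - 5/(6*t - 6) + C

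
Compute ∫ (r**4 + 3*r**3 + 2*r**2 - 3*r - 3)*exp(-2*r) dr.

Use integration by parts with u = r**4 + 3*r**3 + 2*r**2 - 3*r - 3, dv = exp(-2*r) dr, so v = -exp(-2*r)/2.
Apply parts 4 times (tabular method): alternate signs, differentiate u down to 0, integrate dv up.

(-4*r**4 - 20*r**3 - 38*r**2 - 26*r - 1)*exp(-2*r)/8 + C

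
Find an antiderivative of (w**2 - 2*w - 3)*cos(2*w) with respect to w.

Use integration by parts with u = w**2 - 2*w - 3, dv = cos(2*w) dw, so v = sin(2*w)/2.
Apply parts 2 times (tabular method): alternate signs, differentiate u down to 0, integrate dv up.

w**2*sin(2*w)/2 - w*sin(2*w) + w*cos(2*w)/2 - 7*sin(2*w)/4 - cos(2*w)/2 + C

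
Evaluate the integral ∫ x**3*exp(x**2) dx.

Let u = x², du = 2x dx; rewrite as (1/2)∫ u^1·exp(1u) du.
Now integrate by parts 1 time.

(x**2 - 1)*exp(x**2)/2 + C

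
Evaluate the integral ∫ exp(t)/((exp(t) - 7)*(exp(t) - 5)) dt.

log(exp(t) - 7)/2 - log(exp(t) - 5)/2 + C

Let u = e^t, du = e^t dt.
The integral becomes ∫ du/((u-7)(u-5)); decompose into partial fractions.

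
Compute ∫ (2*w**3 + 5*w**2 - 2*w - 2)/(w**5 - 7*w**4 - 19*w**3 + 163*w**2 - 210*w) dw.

log(w)/105 + 61*log(w - 7)/112 - 91*log(w - 3)/96 + 3*log(w - 2)/7 - 39*log(w + 5)/1120 + C

Factor the denominator: w*(w - 7)*(w - 3)*(w - 2)*(w + 5).
Partial-fraction decomposition: -39/(1120*(w + 5)) + 3/(7*(w - 2)) - 91/(96*(w - 3)) + 61/(112*(w - 7)) + 1/(105*w).
Integrate each term: A/(w−a) contributes A·log|w−a|.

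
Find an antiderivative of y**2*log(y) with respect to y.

Use integration by parts with u = log(y), dv = y**2 dy.
Then du = 1/y dy and v = y**3/3.

y**3*log(y)/3 - y**3/9 + C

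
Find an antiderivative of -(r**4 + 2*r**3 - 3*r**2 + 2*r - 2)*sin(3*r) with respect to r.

Use integration by parts with u = r**4 + 2*r**3 - 3*r**2 + 2*r - 2, dv = -sin(3*r) dr, so v = cos(3*r)/3.
Apply parts 4 times (tabular method): alternate signs, differentiate u down to 0, integrate dv up.

r**4*cos(3*r)/3 - 4*r**3*sin(3*r)/9 + 2*r**3*cos(3*r)/3 - 2*r**2*sin(3*r)/3 - 13*r**2*cos(3*r)/9 + 26*r*sin(3*r)/27 + 2*r*cos(3*r)/9 - 2*sin(3*r)/27 - 28*cos(3*r)/81 + C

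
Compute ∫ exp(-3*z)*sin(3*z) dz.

Let I denote the integral. Integrate by parts with u = sin(3*z), dv = exp(-3*z) dz, so v = -exp(-3*z)/3: I = -exp(-3*z)*sin(3*z)/3 + ∫ exp(-3*z)*cos(3*z) dz.
Apply parts again with u = cos(3*z), dv = exp(-3*z) dz: ∫ exp(-3*z)*cos(3*z) dz = -exp(-3*z)*cos(3*z)/3 − I. Substituting back brings back I: I = -exp(-3*z)*sin(3*z)/3 - exp(-3*z)*cos(3*z)/3 − I.
Solving for I: (1 + 1)·I equals the remaining terms, so I = (1/2)·(-exp(-3*z)*sin(3*z)/3 - exp(-3*z)*cos(3*z)/3).

-exp(-3*z)*sin(3*z)/6 - exp(-3*z)*cos(3*z)/6 + C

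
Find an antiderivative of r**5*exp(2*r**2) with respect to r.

(2*r**4 - 2*r**2 + 1)*exp(2*r**2)/8 + C

Let u = r², du = 2r dr; rewrite as (1/2)∫ u^2·exp(2u) du.
Now integrate by parts 2 times.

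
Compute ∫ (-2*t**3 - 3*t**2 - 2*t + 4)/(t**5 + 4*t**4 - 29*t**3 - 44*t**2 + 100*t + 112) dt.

-3*log(t - 4)/11 + 7*log(t - 2)/54 + log(t + 1)/18 - log(t + 2)/10 + 557*log(t + 7)/2970 + C

Factor the denominator: (t - 4)*(t - 2)*(t + 1)*(t + 2)*(t + 7).
Partial-fraction decomposition: 557/(2970*(t + 7)) - 1/(10*(t + 2)) + 1/(18*(t + 1)) + 7/(54*(t - 2)) - 3/(11*(t - 4)).
Integrate each term: A/(t−a) contributes A·log|t−a|.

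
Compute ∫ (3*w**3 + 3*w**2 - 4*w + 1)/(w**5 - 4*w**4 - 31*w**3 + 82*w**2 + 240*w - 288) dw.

Factor the denominator: (w - 6)*(w - 4)*(w - 1)*(w + 3)*(w + 4).
Partial-fraction decomposition: -127/(400*(w + 4)) + 41/(252*(w + 3)) + 1/(100*(w - 1)) - 75/(112*(w - 4)) + 733/(900*(w - 6)).
Integrate each term: A/(w−a) contributes A·log|w−a|.

733*log(w - 6)/900 - 75*log(w - 4)/112 + log(w - 1)/100 + 41*log(w + 3)/252 - 127*log(w + 4)/400 + C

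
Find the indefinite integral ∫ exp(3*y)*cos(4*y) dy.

Let I denote the integral. Integrate by parts with u = cos(4*y), dv = exp(3*y) dy, so v = exp(3*y)/3: I = exp(3*y)*cos(4*y)/3 + (4/3)·∫ exp(3*y)*sin(4*y) dy.
Apply parts again with u = sin(4*y), dv = exp(3*y) dy: ∫ exp(3*y)*sin(4*y) dy = exp(3*y)*sin(4*y)/3 − (4/3)·I. Substituting back brings back I: I = 4*exp(3*y)*sin(4*y)/9 + exp(3*y)*cos(4*y)/3 − (16/9)·I.
Solving for I: (1 + 16/9)·I equals the remaining terms, so I = (9/25)·(4*exp(3*y)*sin(4*y)/9 + exp(3*y)*cos(4*y)/3).

4*exp(3*y)*sin(4*y)/25 + 3*exp(3*y)*cos(4*y)/25 + C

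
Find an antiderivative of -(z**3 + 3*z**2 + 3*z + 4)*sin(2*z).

z**3*cos(2*z)/2 - 3*z**2*sin(2*z)/4 + 3*z**2*cos(2*z)/2 - 3*z*sin(2*z)/2 + 3*z*cos(2*z)/4 - 3*sin(2*z)/8 + 5*cos(2*z)/4 + C

Use integration by parts with u = z**3 + 3*z**2 + 3*z + 4, dv = -sin(2*z) dz, so v = cos(2*z)/2.
Apply parts 3 times (tabular method): alternate signs, differentiate u down to 0, integrate dv up.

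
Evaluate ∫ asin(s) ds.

Use integration by parts with u = arcsin(s), dv = ds.
Then du = 1/sqrt(-s**2 + 1) ds.

s*asin(s) + sqrt(-s**2 + 1) + C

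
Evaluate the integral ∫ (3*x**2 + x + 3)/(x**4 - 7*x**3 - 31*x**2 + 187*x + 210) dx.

157*log(x - 7)/96 - 117*log(x - 6)/77 + 5*log(x + 1)/224 - 73*log(x + 5)/528 + C

Factor the denominator: (x - 7)*(x - 6)*(x + 1)*(x + 5).
Partial-fraction decomposition: -73/(528*(x + 5)) + 5/(224*(x + 1)) - 117/(77*(x - 6)) + 157/(96*(x - 7)).
Integrate each term: A/(x−a) contributes A·log|x−a|.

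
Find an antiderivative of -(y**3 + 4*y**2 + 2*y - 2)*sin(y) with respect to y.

Use integration by parts with u = y**3 + 4*y**2 + 2*y - 2, dv = -sin(y) dy, so v = cos(y).
Apply parts 3 times (tabular method): alternate signs, differentiate u down to 0, integrate dv up.

y**3*cos(y) - 3*y**2*sin(y) + 4*y**2*cos(y) - 8*y*sin(y) - 4*y*cos(y) + 4*sin(y) - 10*cos(y) + C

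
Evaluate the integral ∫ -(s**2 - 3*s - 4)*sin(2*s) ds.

Use integration by parts with u = s**2 - 3*s - 4, dv = -sin(2*s) ds, so v = cos(2*s)/2.
Apply parts 2 times (tabular method): alternate signs, differentiate u down to 0, integrate dv up.

s**2*cos(2*s)/2 - s*sin(2*s)/2 - 3*s*cos(2*s)/2 + 3*sin(2*s)/4 - 9*cos(2*s)/4 + C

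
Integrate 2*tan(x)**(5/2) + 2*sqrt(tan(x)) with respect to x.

4*tan(x)**(3/2)/3 + C

Let u = tan(x), so du = (tan(x)**2 + 1) dx.
Rewriting, the integral becomes 2·∫ √u du = 2·(2/3)u^(3/2).
Substituting back, u = tan(x).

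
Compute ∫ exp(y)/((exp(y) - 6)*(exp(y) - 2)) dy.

Let u = e^y, du = e^y dy.
The integral becomes ∫ du/((u-6)(u-2)); decompose into partial fractions.

log(exp(y) - 6)/4 - log(exp(y) - 2)/4 + C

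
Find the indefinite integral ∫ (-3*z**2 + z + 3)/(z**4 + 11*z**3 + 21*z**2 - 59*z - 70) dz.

-log(z - 2)/27 + log(z + 1)/72 - 11*log(z + 5)/8 + 151*log(z + 7)/108 + C

Factor the denominator: (z - 2)*(z + 1)*(z + 5)*(z + 7).
Partial-fraction decomposition: 151/(108*(z + 7)) - 11/(8*(z + 5)) + 1/(72*(z + 1)) - 1/(27*(z - 2)).
Integrate each term: A/(z−a) contributes A·log|z−a|.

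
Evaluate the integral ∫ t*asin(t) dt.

Use integration by parts with u = arcsin(t), dv = t dt.
Then du = 1/sqrt(-t**2 + 1) dt.

t**2*asin(t)/2 + t*sqrt(-t**2 + 1)/4 - asin(t)/4 + C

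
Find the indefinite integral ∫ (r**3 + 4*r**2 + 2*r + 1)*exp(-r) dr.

(-r**3 - 7*r**2 - 16*r - 17)*exp(-r) + C

Use integration by parts with u = r**3 + 4*r**2 + 2*r + 1, dv = exp(-r) dr, so v = -exp(-r).
Apply parts 3 times (tabular method): alternate signs, differentiate u down to 0, integrate dv up.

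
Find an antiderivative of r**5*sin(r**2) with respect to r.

-r**4*cos(r**2)/2 + r**2*sin(r**2) + cos(r**2) + C

Let u = r², du = 2r dr; rewrite as (1/2)∫ u^2·sin(1u) du.
Now integrate by parts 2 times.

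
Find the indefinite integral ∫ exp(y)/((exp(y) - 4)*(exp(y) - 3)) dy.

log(exp(y) - 4) - log(exp(y) - 3) + C

Let u = e^y, du = e^y dy.
The integral becomes ∫ du/((u-3)(u-4)); decompose into partial fractions.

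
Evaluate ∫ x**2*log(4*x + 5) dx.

Use integration by parts with u = log(4*x + 5), dv = x**2 dx.
Then du = 4/(4*x + 5) dx and v = x**3/3.

x**3*log(4*x + 5)/3 - x**3/9 + 5*x**2/24 - 25*x/48 + 125*log(4*x + 5)/192 + C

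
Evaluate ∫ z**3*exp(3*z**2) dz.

(3*z**2 - 1)*exp(3*z**2)/18 + C

Let u = z², du = 2z dz; rewrite as (1/2)∫ u^1·exp(3u) du.
Now integrate by parts 1 time.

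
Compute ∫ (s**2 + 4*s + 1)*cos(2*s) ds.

Use integration by parts with u = s**2 + 4*s + 1, dv = cos(2*s) ds, so v = sin(2*s)/2.
Apply parts 2 times (tabular method): alternate signs, differentiate u down to 0, integrate dv up.

s**2*sin(2*s)/2 + 2*s*sin(2*s) + s*cos(2*s)/2 + sin(2*s)/4 + cos(2*s) + C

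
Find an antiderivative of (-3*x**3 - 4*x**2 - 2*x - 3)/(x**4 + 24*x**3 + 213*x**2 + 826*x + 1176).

Factor the denominator: (x + 4)*(x + 6)*(x + 7)**2.
Partial-fraction decomposition: 2215/(9*(x + 7)) + 844/(3*(x + 7)**2) - 513/(2*(x + 6)) + 133/(18*(x + 4)).
Integrate each term; A/(x−a) gives A·log|x−a|; A/(x−a)² gives −A/(x−a).

133*log(x + 4)/18 - 513*log(x + 6)/2 + 2215*log(x + 7)/9 - 844/(3*x + 21) + C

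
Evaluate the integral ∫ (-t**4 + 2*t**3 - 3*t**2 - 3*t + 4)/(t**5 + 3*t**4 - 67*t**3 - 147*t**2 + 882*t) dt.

2*log(t)/441 - 1879*log(t - 7)/5096 + 59*log(t - 3)/1080 + 907*log(t + 6)/351 - 3209*log(t + 7)/980 + C

Factor the denominator: t*(t - 7)*(t - 3)*(t + 6)*(t + 7).
Partial-fraction decomposition: -3209/(980*(t + 7)) + 907/(351*(t + 6)) + 59/(1080*(t - 3)) - 1879/(5096*(t - 7)) + 2/(441*t).
Integrate each term: A/(t−a) contributes A·log|t−a|.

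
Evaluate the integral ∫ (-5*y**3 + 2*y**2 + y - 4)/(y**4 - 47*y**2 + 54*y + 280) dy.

Factor the denominator: (y - 5)*(y - 4)*(y + 2)*(y + 7).
Partial-fraction decomposition: -901/(330*(y + 7)) + 1/(5*(y + 2)) + 48/(11*(y - 4)) - 41/(6*(y - 5)).
Integrate each term: A/(y−a) contributes A·log|y−a|.

-41*log(y - 5)/6 + 48*log(y - 4)/11 + log(y + 2)/5 - 901*log(y + 7)/330 + C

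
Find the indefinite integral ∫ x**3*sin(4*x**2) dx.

-x**2*cos(4*x**2)/8 + sin(4*x**2)/32 + C

Let u = x², du = 2x dx; rewrite as (1/2)∫ u^1·sin(4u) du.
Now integrate by parts 1 time.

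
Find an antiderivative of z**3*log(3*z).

Use integration by parts with u = log(3*z), dv = z**3 dz.
Then du = 1/z dz and v = z**4/4.

z**4*(log(z) + log(3))/4 - z**4/16 + C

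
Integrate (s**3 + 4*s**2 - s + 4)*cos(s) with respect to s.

s**3*sin(s) + 4*s**2*sin(s) + 3*s**2*cos(s) - 7*s*sin(s) + 8*s*cos(s) - 4*sin(s) - 7*cos(s) + C

Use integration by parts with u = s**3 + 4*s**2 - s + 4, dv = cos(s) ds, so v = sin(s).
Apply parts 3 times (tabular method): alternate signs, differentiate u down to 0, integrate dv up.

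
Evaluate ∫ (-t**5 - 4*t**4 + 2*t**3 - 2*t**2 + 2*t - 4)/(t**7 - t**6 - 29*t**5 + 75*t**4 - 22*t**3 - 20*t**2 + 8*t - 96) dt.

-487*log(t - 4)/850 + 1849*log(t - 2)/3600 + 13*log(t + 1)/450 + 7*log(t + 6)/400 + 11*log(t**2 + 1)/1700 + 27*atan(t)/850 - 11/(30*t - 60) + C

Factor the denominator: (t - 4)*(t - 2)**2*(t + 1)*(t + 6)*(t**2 + 1).
Partial-fraction decomposition: (11*t + 27)/(850*(t**2 + 1)) + 7/(400*(t + 6)) + 13/(450*(t + 1)) + 1849/(3600*(t - 2)) + 11/(30*(t - 2)**2) - 487/(850*(t - 4)).
Integrate each term; A/(t−a) gives A·log|t−a|; the (Bt+D)/(t²+p²) term gives a log and an atan.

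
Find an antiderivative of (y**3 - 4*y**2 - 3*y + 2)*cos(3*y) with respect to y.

Use integration by parts with u = y**3 - 4*y**2 - 3*y + 2, dv = cos(3*y) dy, so v = sin(3*y)/3.
Apply parts 3 times (tabular method): alternate signs, differentiate u down to 0, integrate dv up.

y**3*sin(3*y)/3 - 4*y**2*sin(3*y)/3 + y**2*cos(3*y)/3 - 11*y*sin(3*y)/9 - 8*y*cos(3*y)/9 + 26*sin(3*y)/27 - 11*cos(3*y)/27 + C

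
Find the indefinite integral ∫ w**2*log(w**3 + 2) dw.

Let u = w**3 + 2, so du = (3*w**2) dw.
The integral becomes (1/3)·∫ log(u) du; integrate by parts with u′=log(u), dv′=du.

w**3*log(w**3 + 2)/3 - w**3/3 + 2*log(w**3 + 2)/3 + C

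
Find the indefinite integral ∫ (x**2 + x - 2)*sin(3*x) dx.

-x**2*cos(3*x)/3 + 2*x*sin(3*x)/9 - x*cos(3*x)/3 + sin(3*x)/9 + 20*cos(3*x)/27 + C

Use integration by parts with u = x**2 + x - 2, dv = sin(3*x) dx, so v = -cos(3*x)/3.
Apply parts 2 times (tabular method): alternate signs, differentiate u down to 0, integrate dv up.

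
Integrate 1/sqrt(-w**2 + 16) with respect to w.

asin(w/4) + C

Substitute w = 4·sin(θ), so dw = 4·cos(θ) dθ and the radical becomes sqrt(-w**2 + 16) = 4·cos(θ) by the Pythagorean identity.
Integrate the resulting trig expression in θ, then back-substitute θ = asin(w/4), sin(θ) = w/4, cos(θ) = sqrt(-w**2 + 16)/4 (absorbing any constant into C).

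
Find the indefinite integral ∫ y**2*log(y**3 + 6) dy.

y**3*log(y**3 + 6)/3 - y**3/3 + 2*log(y**3 + 6) + C

Let u = y**3 + 6, so du = (3*y**2) dy.
The integral becomes (1/3)·∫ log(u) du; integrate by parts with u′=log(u), dv′=du.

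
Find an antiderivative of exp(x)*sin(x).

Let I denote the integral. Integrate by parts with u = sin(x), dv = exp(x) dx, so v = exp(x): I = exp(x)*sin(x) − ∫ exp(x)*cos(x) dx.
Apply parts again with u = cos(x), dv = exp(x) dx: ∫ exp(x)*cos(x) dx = exp(x)*cos(x) + I. Substituting back brings back I: I = exp(x)*sin(x) - exp(x)*cos(x) − I.
Solving for I: (1 + 1)·I equals the remaining terms, so I = (1/2)·(exp(x)*sin(x) - exp(x)*cos(x)).

exp(x)*sin(x)/2 - exp(x)*cos(x)/2 + C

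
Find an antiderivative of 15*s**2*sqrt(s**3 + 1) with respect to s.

10*(s**3 + 1)**(3/2)/3 + C

Let u = s**3 + 1, so du = (3*s**2) ds.
Rewriting, the integral becomes 5·∫ √u du = 5·(2/3)u^(3/2).
Substituting back, u = s**3 + 1.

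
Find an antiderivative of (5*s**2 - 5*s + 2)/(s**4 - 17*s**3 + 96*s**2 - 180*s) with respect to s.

Factor the denominator: s*(s - 6)**2*(s - 5).
Partial-fraction decomposition: 102/(5*(s - 5)) - 367/(18*(s - 6)) + 76/(3*(s - 6)**2) - 1/(90*s).
Integrate each term; A/(s−a) gives A·log|s−a|; A/(s−a)² gives −A/(s−a).

-log(s)/90 - 367*log(s - 6)/18 + 102*log(s - 5)/5 - 76/(3*s - 18) + C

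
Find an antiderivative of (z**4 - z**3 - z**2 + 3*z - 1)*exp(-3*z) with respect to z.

Use integration by parts with u = z**4 - z**3 - z**2 + 3*z - 1, dv = exp(-3*z) dz, so v = -exp(-3*z)/3.
Apply parts 4 times (tabular method): alternate signs, differentiate u down to 0, integrate dv up.

(-27*z**4 - 9*z**3 + 18*z**2 - 69*z + 4)*exp(-3*z)/81 + C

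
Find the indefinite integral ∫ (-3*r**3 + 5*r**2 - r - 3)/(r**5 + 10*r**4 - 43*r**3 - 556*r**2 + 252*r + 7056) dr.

Factor the denominator: (r - 6)*(r - 4)*(r + 6)*(r + 7)**2.
Partial-fraction decomposition: -140210/(20449*(r + 7)) - 1278/(143*(r + 7)**2) + 277/(40*(r + 6)) + 119/(2420*(r - 4)) - 159/(1352*(r - 6)).
Integrate each term; A/(r−a) gives A·log|r−a|; A/(r−a)² gives −A/(r−a).

-159*log(r - 6)/1352 + 119*log(r - 4)/2420 + 277*log(r + 6)/40 - 140210*log(r + 7)/20449 + 1278/(143*r + 1001) + C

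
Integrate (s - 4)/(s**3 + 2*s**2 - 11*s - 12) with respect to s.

-log(s - 3)/28 + 5*log(s + 1)/12 - 8*log(s + 4)/21 + C

Factor the denominator: (s - 3)*(s + 1)*(s + 4).
Partial-fraction decomposition: -8/(21*(s + 4)) + 5/(12*(s + 1)) - 1/(28*(s - 3)).
Integrate each term: A/(s−a) contributes A·log|s−a|.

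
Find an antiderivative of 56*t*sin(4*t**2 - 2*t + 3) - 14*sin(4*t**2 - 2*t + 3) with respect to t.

Let u = 4*t**2 - 2*t + 3, so du = (8*t - 2) dt.
Rewriting, the integral becomes 7·∫ sin(u) du = 7·-cos(u).
Substituting back, u = 4*t**2 - 2*t + 3.

-7*cos(4*t**2 - 2*t + 3) + C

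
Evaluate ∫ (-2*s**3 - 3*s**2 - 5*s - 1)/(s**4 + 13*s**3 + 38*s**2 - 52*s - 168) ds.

-13*log(s - 2)/96 - 13*log(s + 2)/80 + 353*log(s + 6)/32 - 191*log(s + 7)/15 + C

Factor the denominator: (s - 2)*(s + 2)*(s + 6)*(s + 7).
Partial-fraction decomposition: -191/(15*(s + 7)) + 353/(32*(s + 6)) - 13/(80*(s + 2)) - 13/(96*(s - 2)).
Integrate each term: A/(s−a) contributes A·log|s−a|.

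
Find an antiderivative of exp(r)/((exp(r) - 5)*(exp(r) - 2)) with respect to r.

log(exp(r) - 5)/3 - log(exp(r) - 2)/3 + C

Let u = e^r, du = e^r dr.
The integral becomes ∫ du/((u-5)(u-2)); decompose into partial fractions.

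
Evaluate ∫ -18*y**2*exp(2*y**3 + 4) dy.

Let u = 2*y**3 + 4, so du = (6*y**2) dy.
Rewriting, the integral becomes -3·∫ e^u du = -3·e^u.
Substituting back, u = 2*y**3 + 4.

-3*exp(2*y**3 + 4) + C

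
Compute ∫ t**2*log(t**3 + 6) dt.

t**3*log(t**3 + 6)/3 - t**3/3 + 2*log(t**3 + 6) + C

Let u = t**3 + 6, so du = (3*t**2) dt.
The integral becomes (1/3)·∫ log(u) du; integrate by parts with u′=log(u), dv′=du.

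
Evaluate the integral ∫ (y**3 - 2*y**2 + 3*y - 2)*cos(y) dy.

Use integration by parts with u = y**3 - 2*y**2 + 3*y - 2, dv = cos(y) dy, so v = sin(y).
Apply parts 3 times (tabular method): alternate signs, differentiate u down to 0, integrate dv up.

y**3*sin(y) - 2*y**2*sin(y) + 3*y**2*cos(y) - 3*y*sin(y) - 4*y*cos(y) + 2*sin(y) - 3*cos(y) + C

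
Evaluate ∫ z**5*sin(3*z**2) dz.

Let u = z², du = 2z dz; rewrite as (1/2)∫ u^2·sin(3u) du.
Now integrate by parts 2 times.

-z**4*cos(3*z**2)/6 + z**2*sin(3*z**2)/9 + cos(3*z**2)/27 + C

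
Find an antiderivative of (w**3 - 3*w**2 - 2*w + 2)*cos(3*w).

w**3*sin(3*w)/3 - w**2*sin(3*w) + w**2*cos(3*w)/3 - 8*w*sin(3*w)/9 - 2*w*cos(3*w)/3 + 8*sin(3*w)/9 - 8*cos(3*w)/27 + C

Use integration by parts with u = w**3 - 3*w**2 - 2*w + 2, dv = cos(3*w) dw, so v = sin(3*w)/3.
Apply parts 3 times (tabular method): alternate signs, differentiate u down to 0, integrate dv up.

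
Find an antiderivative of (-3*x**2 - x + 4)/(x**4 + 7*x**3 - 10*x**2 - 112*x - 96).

Factor the denominator: (x - 4)*(x + 1)*(x + 4)*(x + 6).
Partial-fraction decomposition: 49/(50*(x + 6)) - 5/(6*(x + 4)) - 2/(75*(x + 1)) - 3/(25*(x - 4)).
Integrate each term: A/(x−a) contributes A·log|x−a|.

-3*log(x - 4)/25 - 2*log(x + 1)/75 - 5*log(x + 4)/6 + 49*log(x + 6)/50 + C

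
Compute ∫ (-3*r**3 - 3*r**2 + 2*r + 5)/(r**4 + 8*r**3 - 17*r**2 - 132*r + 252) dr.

Factor the denominator: (r - 3)*(r - 2)*(r + 6)*(r + 7).
Partial-fraction decomposition: -97/(10*(r + 7)) + 533/(72*(r + 6)) + 3/(8*(r - 2)) - 97/(90*(r - 3)).
Integrate each term: A/(r−a) contributes A·log|r−a|.

-97*log(r - 3)/90 + 3*log(r - 2)/8 + 533*log(r + 6)/72 - 97*log(r + 7)/10 + C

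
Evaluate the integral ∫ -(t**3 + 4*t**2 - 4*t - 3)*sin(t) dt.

Use integration by parts with u = t**3 + 4*t**2 - 4*t - 3, dv = -sin(t) dt, so v = cos(t).
Apply parts 3 times (tabular method): alternate signs, differentiate u down to 0, integrate dv up.

t**3*cos(t) - 3*t**2*sin(t) + 4*t**2*cos(t) - 8*t*sin(t) - 10*t*cos(t) + 10*sin(t) - 11*cos(t) + C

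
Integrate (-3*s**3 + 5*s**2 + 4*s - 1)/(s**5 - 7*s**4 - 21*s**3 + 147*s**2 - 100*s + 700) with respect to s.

Factor the denominator: (s - 7)*(s - 5)*(s + 5)*(s**2 + 4).
Partial-fraction decomposition: (91*s - 211)/(1537*(s**2 + 4)) + 479/(3480*(s + 5)) + 231/(580*(s - 5)) - 757/(1272*(s - 7)).
Integrate each term; A/(s−a) gives A·log|s−a|; the (Bs+D)/(s²+p²) term gives a log and an atan.

-757*log(s - 7)/1272 + 231*log(s - 5)/580 + 479*log(s + 5)/3480 + 91*log(s**2 + 4)/3074 - 211*atan(s/2)/3074 + C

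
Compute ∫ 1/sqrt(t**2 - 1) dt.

Substitute t = sec(θ), so dt = sec(θ)*tan(θ) dθ and the radical becomes sqrt(t**2 - 1) = tan(θ) by the Pythagorean identity.
Integrate the resulting trig expression in θ, then back-substitute sec(θ) = t, tan(θ) = sqrt(t**2 - 1) (absorbing any constant into C).

log(t + sqrt(t**2 - 1)) + C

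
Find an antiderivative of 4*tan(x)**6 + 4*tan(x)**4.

4*tan(x)**5/5 + C

Let u = tan(x), so du = (tan(x)**2 + 1) dx.
Rewriting, the integral becomes 4·∫ u^4 du = 4·u^5/5.
Substituting back, u = tan(x).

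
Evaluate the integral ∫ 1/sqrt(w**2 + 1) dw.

log(w + sqrt(w**2 + 1)) + C

Substitute w = tan(θ), so dw = sec(θ)^2 dθ and the radical becomes sqrt(w**2 + 1) = sec(θ) by the Pythagorean identity.
Integrate the resulting trig expression in θ, then back-substitute tan(θ) = w, sec(θ) = sqrt(w**2 + 1) (absorbing any constant into C).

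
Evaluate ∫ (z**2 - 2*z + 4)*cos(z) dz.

Use integration by parts with u = z**2 - 2*z + 4, dv = cos(z) dz, so v = sin(z).
Apply parts 2 times (tabular method): alternate signs, differentiate u down to 0, integrate dv up.

z**2*sin(z) - 2*z*sin(z) + 2*z*cos(z) + 2*sin(z) - 2*cos(z) + C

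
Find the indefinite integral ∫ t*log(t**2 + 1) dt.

t**2*log(t**2 + 1)/2 - t**2/2 + log(t**2 + 1)/2 + C

Let u = t**2 + 1, so du = (2*t) dt.
The integral becomes (1/2)·∫ log(u) du; integrate by parts with u′=log(u), dv′=du.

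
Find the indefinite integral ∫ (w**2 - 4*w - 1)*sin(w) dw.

Use integration by parts with u = w**2 - 4*w - 1, dv = sin(w) dw, so v = -cos(w).
Apply parts 2 times (tabular method): alternate signs, differentiate u down to 0, integrate dv up.

-w**2*cos(w) + 2*w*sin(w) + 4*w*cos(w) - 4*sin(w) + 3*cos(w) + C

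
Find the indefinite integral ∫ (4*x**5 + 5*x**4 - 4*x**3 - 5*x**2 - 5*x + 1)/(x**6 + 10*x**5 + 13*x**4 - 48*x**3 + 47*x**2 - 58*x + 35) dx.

109*log(x - 1)/576 - 4487*log(x + 5)/936 + 2703*log(x + 7)/320 + 41*log(x**2 + 1)/520 + 3*atan(x)/260 + 1/(24*x - 24) + C

Factor the denominator: (x - 1)**2*(x + 5)*(x + 7)*(x**2 + 1).
Partial-fraction decomposition: (41*x + 3)/(260*(x**2 + 1)) + 2703/(320*(x + 7)) - 4487/(936*(x + 5)) + 109/(576*(x - 1)) - 1/(24*(x - 1)**2).
Integrate each term; A/(x−a) gives A·log|x−a|; the (Bx+D)/(x²+p²) term gives a log and an atan.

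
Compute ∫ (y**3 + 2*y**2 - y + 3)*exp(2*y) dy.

Use integration by parts with u = y**3 + 2*y**2 - y + 3, dv = exp(2*y) dy, so v = exp(2*y)/2.
Apply parts 3 times (tabular method): alternate signs, differentiate u down to 0, integrate dv up.

(4*y**3 + 2*y**2 - 6*y + 15)*exp(2*y)/8 + C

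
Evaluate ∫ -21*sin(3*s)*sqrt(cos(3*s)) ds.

Let u = cos(3*s), so du = (-3*sin(3*s)) ds.
Rewriting, the integral becomes 7·∫ √u du = 7·(2/3)u^(3/2).
Substituting back, u = cos(3*s).

14*cos(3*s)**(3/2)/3 + C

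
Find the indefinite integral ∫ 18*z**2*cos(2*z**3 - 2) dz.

Let u = 2*z**3 - 2, so du = (6*z**2) dz.
Rewriting, the integral becomes 3·∫ cos(u) du = 3·sin(u).
Substituting back, u = 2*z**3 - 2.

3*sin(2*z**3 - 2) + C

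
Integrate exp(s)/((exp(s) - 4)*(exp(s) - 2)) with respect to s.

Let u = e^s, du = e^s ds.
The integral becomes ∫ du/((u-2)(u-4)); decompose into partial fractions.

log(exp(s) - 4)/2 - log(exp(s) - 2)/2 + C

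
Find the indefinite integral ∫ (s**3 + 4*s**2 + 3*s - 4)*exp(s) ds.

(s**3 + s**2 + s - 5)*exp(s) + C

Use integration by parts with u = s**3 + 4*s**2 + 3*s - 4, dv = exp(s) ds, so v = exp(s).
Apply parts 3 times (tabular method): alternate signs, differentiate u down to 0, integrate dv up.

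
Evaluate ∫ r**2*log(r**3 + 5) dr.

r**3*log(r**3 + 5)/3 - r**3/3 + 5*log(r**3 + 5)/3 + C

Let u = r**3 + 5, so du = (3*r**2) dr.
The integral becomes (1/3)·∫ log(u) du; integrate by parts with u′=log(u), dv′=du.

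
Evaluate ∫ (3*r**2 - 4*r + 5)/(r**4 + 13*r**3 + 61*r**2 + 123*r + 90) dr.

Factor the denominator: (r + 2)*(r + 3)**2*(r + 5).
Partial-fraction decomposition: -25/(3*(r + 5)) - 22/(r + 3)**2 + 25/(3*(r + 2)).
Integrate each term; A/(r−a) gives A·log|r−a|; A/(r−a)² gives −A/(r−a).

25*log(r + 2)/3 - 25*log(r + 5)/3 + 22/(r + 3) + C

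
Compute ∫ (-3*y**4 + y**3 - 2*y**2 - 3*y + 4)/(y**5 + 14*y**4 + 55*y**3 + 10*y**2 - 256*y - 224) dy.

Factor the denominator: (y - 2)*(y + 1)*(y + 4)**2*(y + 7).
Partial-fraction decomposition: -7619/(486*(y + 7)) + 2063/(162*(y + 4)) - 424/(27*(y + 4)**2) - 1/(162*(y + 1)) - 25/(486*(y - 2)).
Integrate each term; A/(y−a) gives A·log|y−a|; A/(y−a)² gives −A/(y−a).

-25*log(y - 2)/486 - log(y + 1)/162 + 2063*log(y + 4)/162 - 7619*log(y + 7)/486 + 424/(27*y + 108) + C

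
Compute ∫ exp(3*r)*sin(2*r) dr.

3*exp(3*r)*sin(2*r)/13 - 2*exp(3*r)*cos(2*r)/13 + C

Let I denote the integral. Integrate by parts with u = sin(2*r), dv = exp(3*r) dr, so v = exp(3*r)/3: I = exp(3*r)*sin(2*r)/3 − (2/3)·∫ exp(3*r)*cos(2*r) dr.
Apply parts again with u = cos(2*r), dv = exp(3*r) dr: ∫ exp(3*r)*cos(2*r) dr = exp(3*r)*cos(2*r)/3 + (2/3)·I. Substituting back brings back I: I = exp(3*r)*sin(2*r)/3 - 2*exp(3*r)*cos(2*r)/9 − (4/9)·I.
Solving for I: (1 + 4/9)·I equals the remaining terms, so I = (9/13)·(exp(3*r)*sin(2*r)/3 - 2*exp(3*r)*cos(2*r)/9).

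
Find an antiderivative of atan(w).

w*atan(w) - log(w**2 + 1)/2 + C

Use integration by parts with u = arctan(w), dv = dw.
Then du = 1/(w**2 + 1) dw.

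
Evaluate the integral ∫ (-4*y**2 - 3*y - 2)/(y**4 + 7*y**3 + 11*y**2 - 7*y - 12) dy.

-9*log(y - 1)/40 + log(y + 1)/4 - 29*log(y + 3)/8 + 18*log(y + 4)/5 + C

Factor the denominator: (y - 1)*(y + 1)*(y + 3)*(y + 4).
Partial-fraction decomposition: 18/(5*(y + 4)) - 29/(8*(y + 3)) + 1/(4*(y + 1)) - 9/(40*(y - 1)).
Integrate each term: A/(y−a) contributes A·log|y−a|.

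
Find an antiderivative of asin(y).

Use integration by parts with u = arcsin(y), dv = dy.
Then du = 1/sqrt(-y**2 + 1) dy.

y*asin(y) + sqrt(-y**2 + 1) + C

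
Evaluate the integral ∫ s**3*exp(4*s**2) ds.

Let u = s², du = 2s ds; rewrite as (1/2)∫ u^1·exp(4u) du.
Now integrate by parts 1 time.

(4*s**2 - 1)*exp(4*s**2)/32 + C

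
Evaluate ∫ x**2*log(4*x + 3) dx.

Use integration by parts with u = log(4*x + 3), dv = x**2 dx.
Then du = 4/(4*x + 3) dx and v = x**3/3.

x**3*log(4*x + 3)/3 - x**3/9 + x**2/8 - 3*x/16 + 9*log(4*x + 3)/64 + C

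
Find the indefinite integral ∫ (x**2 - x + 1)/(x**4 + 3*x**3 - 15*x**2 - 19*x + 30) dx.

Factor the denominator: (x - 3)*(x - 1)*(x + 2)*(x + 5).
Partial-fraction decomposition: -31/(144*(x + 5)) + 7/(45*(x + 2)) - 1/(36*(x - 1)) + 7/(80*(x - 3)).
Integrate each term: A/(x−a) contributes A·log|x−a|.

7*log(x - 3)/80 - log(x - 1)/36 + 7*log(x + 2)/45 - 31*log(x + 5)/144 + C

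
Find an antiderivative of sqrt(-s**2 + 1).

Substitute s = sin(θ), so ds = cos(θ) dθ and the radical becomes sqrt(-s**2 + 1) = cos(θ) by the Pythagorean identity.
Integrate the resulting trig expression in θ, then back-substitute θ = asin(s), sin(θ) = s, cos(θ) = sqrt(-s**2 + 1) (absorbing any constant into C).

s*sqrt(-s**2 + 1)/2 + asin(s)/2 + C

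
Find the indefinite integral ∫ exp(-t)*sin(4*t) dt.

Let I denote the integral. Integrate by parts with u = sin(4*t), dv = exp(-t) dt, so v = -exp(-t): I = -exp(-t)*sin(4*t) + 4·∫ exp(-t)*cos(4*t) dt.
Apply parts again with u = cos(4*t), dv = exp(-t) dt: ∫ exp(-t)*cos(4*t) dt = -exp(-t)*cos(4*t) − 4·I. Substituting back brings back I: I = -exp(-t)*sin(4*t) - 4*exp(-t)*cos(4*t) − 16·I.
Solving for I: (1 + 16)·I equals the remaining terms, so I = (1/17)·(-exp(-t)*sin(4*t) - 4*exp(-t)*cos(4*t)).

-exp(-t)*sin(4*t)/17 - 4*exp(-t)*cos(4*t)/17 + C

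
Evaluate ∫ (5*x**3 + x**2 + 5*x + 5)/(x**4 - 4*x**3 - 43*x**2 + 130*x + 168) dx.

Factor the denominator: (x - 7)*(x - 4)*(x + 1)*(x + 6).
Partial-fraction decomposition: 1069/(650*(x + 6)) - 1/(50*(x + 1)) - 361/(150*(x - 4)) + 451/(78*(x - 7)).
Integrate each term: A/(x−a) contributes A·log|x−a|.

451*log(x - 7)/78 - 361*log(x - 4)/150 - log(x + 1)/50 + 1069*log(x + 6)/650 + C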